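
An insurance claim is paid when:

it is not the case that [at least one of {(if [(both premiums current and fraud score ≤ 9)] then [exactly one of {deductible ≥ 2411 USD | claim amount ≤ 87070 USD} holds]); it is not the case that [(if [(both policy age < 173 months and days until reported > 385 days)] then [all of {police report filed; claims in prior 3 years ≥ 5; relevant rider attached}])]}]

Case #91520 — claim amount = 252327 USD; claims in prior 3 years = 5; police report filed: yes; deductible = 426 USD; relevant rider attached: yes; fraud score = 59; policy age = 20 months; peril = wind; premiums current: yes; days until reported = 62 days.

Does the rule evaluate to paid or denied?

Atomic conditions:
  premiums current: yes → true
  fraud score ≤ 9: 59 ≤ 9 is false
  deductible ≥ 2411 USD: 426 ≥ 2411 is false
  claim amount ≤ 87070 USD: 252327 ≤ 87070 is false
  policy age < 173 months: 20 < 173 is true
  days until reported > 385 days: 62 > 385 is false
  police report filed: yes → true
  claims in prior 3 years ≥ 5: 5 ≥ 5 is true
  relevant rider attached: yes → true
Combine:
[1.1.1] true AND false = false
[1.1.2] exactly-one(false, false) = false
[1.1] false → false (antecedent false ⇒ implication holds) = true
[1.2.1.1] true AND false = false
[1.2.1.2] true AND true AND true = true
[1.2.1] false → true (antecedent false ⇒ implication holds) = true
[1.2] NOT true = false
[1] true OR false = true
[root] NOT true = false
Overall: false → denied

Denied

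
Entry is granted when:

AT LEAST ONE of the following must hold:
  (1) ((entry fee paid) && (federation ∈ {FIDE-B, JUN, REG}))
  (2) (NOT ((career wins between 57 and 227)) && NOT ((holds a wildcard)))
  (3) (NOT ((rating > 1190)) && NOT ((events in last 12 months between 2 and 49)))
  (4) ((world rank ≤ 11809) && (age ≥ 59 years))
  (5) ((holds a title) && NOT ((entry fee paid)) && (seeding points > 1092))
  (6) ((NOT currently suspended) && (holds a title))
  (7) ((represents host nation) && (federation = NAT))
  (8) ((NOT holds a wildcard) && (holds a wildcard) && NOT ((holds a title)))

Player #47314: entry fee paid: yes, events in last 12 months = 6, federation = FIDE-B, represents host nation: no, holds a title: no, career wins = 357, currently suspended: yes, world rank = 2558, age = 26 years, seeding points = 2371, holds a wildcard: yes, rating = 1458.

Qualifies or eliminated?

Qualifies

Atomic conditions:
  entry fee paid: yes → true
  federation ∈ {FIDE-B, JUN, REG}: FIDE-B is in the set → true
  career wins between 57 and 227: 357 in [57, 227] is false
  holds a wildcard: yes → true
  rating > 1190: 1458 > 1190 is true
  events in last 12 months between 2 and 49: 6 in [2, 49] is true
  world rank ≤ 11809: 2558 ≤ 11809 is true
  age ≥ 59 years: 26 ≥ 59 is false
  holds a title: no → false
  seeding points > 1092: 2371 > 1092 is true
  NOT currently suspended: yes → false
  represents host nation: no → false
  federation = NAT: FIDE-B == NAT is false
  NOT holds a wildcard: yes → false
Combine:
[1] true AND true = true
[2.1] NOT false = true
[2.2] NOT true = false
[2] true AND false = false
[3.1] NOT true = false
[3.2] NOT true = false
[3] false AND false = false
[4] true AND false = false
[5.2] NOT true = false
[5] false AND false AND true = false
[6] false AND false = false
[7] false AND false = false
[8.3] NOT false = true
[8] false AND true AND true = false
[root] true OR false OR false OR false OR false OR false OR false OR false = true
Overall: true → qualifies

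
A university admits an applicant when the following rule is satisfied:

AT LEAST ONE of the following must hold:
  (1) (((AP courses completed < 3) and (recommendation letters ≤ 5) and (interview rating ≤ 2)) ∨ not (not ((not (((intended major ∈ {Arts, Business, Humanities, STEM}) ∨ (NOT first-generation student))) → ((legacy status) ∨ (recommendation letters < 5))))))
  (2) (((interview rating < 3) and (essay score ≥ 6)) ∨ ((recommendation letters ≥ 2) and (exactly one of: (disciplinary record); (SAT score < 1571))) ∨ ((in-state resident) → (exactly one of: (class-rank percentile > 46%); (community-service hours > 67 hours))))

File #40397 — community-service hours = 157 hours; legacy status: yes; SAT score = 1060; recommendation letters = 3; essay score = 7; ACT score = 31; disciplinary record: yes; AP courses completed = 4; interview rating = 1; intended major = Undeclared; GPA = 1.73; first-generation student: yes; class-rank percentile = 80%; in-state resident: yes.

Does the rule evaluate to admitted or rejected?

Admitted

Atomic conditions:
  AP courses completed < 3: 4 < 3 is false
  recommendation letters ≤ 5: 3 ≤ 5 is true
  interview rating ≤ 2: 1 ≤ 2 is true
  intended major ∈ {Arts, Business, Humanities, STEM}: Undeclared is not in the set → false
  NOT first-generation student: yes → false
  legacy status: yes → true
  recommendation letters < 5: 3 < 5 is true
  interview rating < 3: 1 < 3 is true
  essay score ≥ 6: 7 ≥ 6 is true
  recommendation letters ≥ 2: 3 ≥ 2 is true
  disciplinary record: yes → true
  SAT score < 1571: 1060 < 1571 is true
  in-state resident: yes → true
  class-rank percentile > 46%: 80 > 46 is true
  community-service hours > 67 hours: 157 > 67 is true
Combine:
[1.1] false AND true AND true = false
[1.2.1.1.1.1] false OR false = false
[1.2.1.1.1] NOT false = true
[1.2.1.1.2] true OR true = true
[1.2.1.1] true → true = true
[1.2.1] NOT true = false
[1.2] NOT false = true
[1] false OR true = true
[2.1] true AND true = true
[2.2.2] exactly-one(true, true) = false
[2.2] true AND false = false
[2.3.2] exactly-one(true, true) = false
[2.3] true → false = false
[2] true OR false OR false = true
[root] true OR true = true
Overall: true → admitted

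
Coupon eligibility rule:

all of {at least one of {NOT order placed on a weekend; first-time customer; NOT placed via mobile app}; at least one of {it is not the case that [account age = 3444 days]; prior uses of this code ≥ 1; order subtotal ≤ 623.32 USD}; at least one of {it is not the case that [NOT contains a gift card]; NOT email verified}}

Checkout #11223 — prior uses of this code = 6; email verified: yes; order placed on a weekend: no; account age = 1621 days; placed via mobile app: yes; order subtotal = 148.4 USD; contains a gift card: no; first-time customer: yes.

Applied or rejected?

Atomic conditions:
  NOT order placed on a weekend: no → true
  first-time customer: yes → true
  NOT placed via mobile app: yes → false
  account age = 3444 days: 1621 == 3444 is false
  prior uses of this code ≥ 1: 6 ≥ 1 is true
  order subtotal ≤ 623.32 USD: 148.4 ≤ 623.32 is true
  NOT contains a gift card: no → true
  NOT email verified: yes → false
Combine:
[1] true OR true OR false = true
[2.1] NOT false = true
[2] true OR true OR true = true
[3.1] NOT true = false
[3] false OR false = false
[root] true AND true AND false = false
Overall: false → rejected

Rejected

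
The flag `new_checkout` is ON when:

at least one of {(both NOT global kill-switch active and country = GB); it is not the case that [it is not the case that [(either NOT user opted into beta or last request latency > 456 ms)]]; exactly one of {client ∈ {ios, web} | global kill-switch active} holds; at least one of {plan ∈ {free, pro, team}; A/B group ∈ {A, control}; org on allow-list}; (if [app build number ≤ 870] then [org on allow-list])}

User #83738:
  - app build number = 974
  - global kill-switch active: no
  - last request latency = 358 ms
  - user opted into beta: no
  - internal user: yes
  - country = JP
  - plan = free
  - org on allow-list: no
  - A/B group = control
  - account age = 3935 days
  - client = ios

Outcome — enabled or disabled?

Atomic conditions:
  NOT global kill-switch active: no → true
  country = GB: JP == GB is false
  NOT user opted into beta: no → true
  last request latency > 456 ms: 358 > 456 is false
  client ∈ {ios, web}: ios is in the set → true
  global kill-switch active: no → false
  plan ∈ {free, pro, team}: free is in the set → true
  A/B group ∈ {A, control}: control is in the set → true
  org on allow-list: no → false
  app build number ≤ 870: 974 ≤ 870 is false
Combine:
[1] true AND false = false
[2.1.1] true OR false = true
[2.1] NOT true = false
[2] NOT false = true
[3] exactly-one(true, false) = true
[4] true OR true OR false = true
[5] false → false (antecedent false ⇒ implication holds) = true
[root] false OR true OR true OR true OR true = true
Overall: true → enabled

Enabled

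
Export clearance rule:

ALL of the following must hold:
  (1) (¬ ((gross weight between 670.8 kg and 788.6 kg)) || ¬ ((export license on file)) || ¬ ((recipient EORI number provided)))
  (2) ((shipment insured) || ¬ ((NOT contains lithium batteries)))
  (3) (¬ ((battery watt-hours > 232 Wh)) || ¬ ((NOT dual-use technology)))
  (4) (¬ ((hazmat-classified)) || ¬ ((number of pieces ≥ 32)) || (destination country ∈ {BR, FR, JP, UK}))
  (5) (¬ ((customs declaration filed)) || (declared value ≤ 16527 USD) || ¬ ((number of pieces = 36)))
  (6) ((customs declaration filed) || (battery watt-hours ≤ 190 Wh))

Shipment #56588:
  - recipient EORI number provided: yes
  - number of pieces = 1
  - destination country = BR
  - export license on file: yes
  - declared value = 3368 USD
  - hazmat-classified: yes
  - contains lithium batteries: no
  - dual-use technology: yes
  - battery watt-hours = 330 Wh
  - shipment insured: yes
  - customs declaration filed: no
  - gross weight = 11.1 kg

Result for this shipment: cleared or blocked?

Atomic conditions:
  gross weight between 670.8 kg and 788.6 kg: 11.1 in [670.8, 788.6] is false
  export license on file: yes → true
  recipient EORI number provided: yes → true
  shipment insured: yes → true
  NOT contains lithium batteries: no → true
  battery watt-hours > 232 Wh: 330 > 232 is true
  NOT dual-use technology: yes → false
  hazmat-classified: yes → true
  number of pieces ≥ 32: 1 ≥ 32 is false
  destination country ∈ {BR, FR, JP, UK}: BR is in the set → true
  customs declaration filed: no → false
  declared value ≤ 16527 USD: 3368 ≤ 16527 is true
  number of pieces = 36: 1 == 36 is false
  battery watt-hours ≤ 190 Wh: 330 ≤ 190 is false
Combine:
[1.1] NOT false = true
[1.2] NOT true = false
[1.3] NOT true = false
[1] true OR false OR false = true
[2.2] NOT true = false
[2] true OR false = true
[3.1] NOT true = false
[3.2] NOT false = true
[3] false OR true = true
[4.1] NOT true = false
[4.2] NOT false = true
[4] false OR true OR true = true
[5.1] NOT false = true
[5.3] NOT false = true
[5] true OR true OR true = true
[6] false OR false = false
[root] true AND true AND true AND true AND true AND false = false
Overall: false → blocked

Blocked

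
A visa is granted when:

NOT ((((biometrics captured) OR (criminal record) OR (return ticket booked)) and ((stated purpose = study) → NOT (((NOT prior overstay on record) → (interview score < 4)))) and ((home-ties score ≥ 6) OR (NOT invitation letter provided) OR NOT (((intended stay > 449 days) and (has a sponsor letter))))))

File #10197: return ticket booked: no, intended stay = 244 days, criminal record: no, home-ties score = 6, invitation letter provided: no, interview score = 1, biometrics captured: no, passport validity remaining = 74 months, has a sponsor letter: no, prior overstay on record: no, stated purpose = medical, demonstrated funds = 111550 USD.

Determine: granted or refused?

Atomic conditions:
  biometrics captured: no → false
  criminal record: no → false
  return ticket booked: no → false
  stated purpose = study: medical == study is false
  NOT prior overstay on record: no → true
  interview score < 4: 1 < 4 is true
  home-ties score ≥ 6: 6 ≥ 6 is true
  NOT invitation letter provided: no → true
  intended stay > 449 days: 244 > 449 is false
  has a sponsor letter: no → false
Combine:
[1.1] false OR false OR false = false
[1.2.2.1] true → true = true
[1.2.2] NOT true = false
[1.2] false → false (antecedent false ⇒ implication holds) = true
[1.3.3.1] false AND false = false
[1.3.3] NOT false = true
[1.3] true OR true OR true = true
[1] false AND true AND true = false
[root] NOT false = true
Overall: true → granted

Granted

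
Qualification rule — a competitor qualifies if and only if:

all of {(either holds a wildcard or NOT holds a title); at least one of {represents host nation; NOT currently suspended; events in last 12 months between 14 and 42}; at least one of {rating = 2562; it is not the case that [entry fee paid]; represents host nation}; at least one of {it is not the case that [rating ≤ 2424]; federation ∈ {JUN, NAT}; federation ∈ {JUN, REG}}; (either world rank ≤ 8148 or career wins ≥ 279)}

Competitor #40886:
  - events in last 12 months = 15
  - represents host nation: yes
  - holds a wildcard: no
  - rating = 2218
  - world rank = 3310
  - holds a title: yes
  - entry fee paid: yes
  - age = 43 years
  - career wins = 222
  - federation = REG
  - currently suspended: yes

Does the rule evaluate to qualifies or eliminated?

Eliminated

Atomic conditions:
  holds a wildcard: no → false
  NOT holds a title: yes → false
  represents host nation: yes → true
  NOT currently suspended: yes → false
  events in last 12 months between 14 and 42: 15 in [14, 42] is true
  rating = 2562: 2218 == 2562 is false
  entry fee paid: yes → true
  rating ≤ 2424: 2218 ≤ 2424 is true
  federation ∈ {JUN, NAT}: REG is not in the set → false
  federation ∈ {JUN, REG}: REG is in the set → true
  world rank ≤ 8148: 3310 ≤ 8148 is true
  career wins ≥ 279: 222 ≥ 279 is false
Combine:
[1] false OR false = false
[2] true OR false OR true = true
[3.2] NOT true = false
[3] false OR false OR true = true
[4.1] NOT true = false
[4] false OR false OR true = true
[5] true OR false = true
[root] false AND true AND true AND true AND true = false
Overall: false → eliminated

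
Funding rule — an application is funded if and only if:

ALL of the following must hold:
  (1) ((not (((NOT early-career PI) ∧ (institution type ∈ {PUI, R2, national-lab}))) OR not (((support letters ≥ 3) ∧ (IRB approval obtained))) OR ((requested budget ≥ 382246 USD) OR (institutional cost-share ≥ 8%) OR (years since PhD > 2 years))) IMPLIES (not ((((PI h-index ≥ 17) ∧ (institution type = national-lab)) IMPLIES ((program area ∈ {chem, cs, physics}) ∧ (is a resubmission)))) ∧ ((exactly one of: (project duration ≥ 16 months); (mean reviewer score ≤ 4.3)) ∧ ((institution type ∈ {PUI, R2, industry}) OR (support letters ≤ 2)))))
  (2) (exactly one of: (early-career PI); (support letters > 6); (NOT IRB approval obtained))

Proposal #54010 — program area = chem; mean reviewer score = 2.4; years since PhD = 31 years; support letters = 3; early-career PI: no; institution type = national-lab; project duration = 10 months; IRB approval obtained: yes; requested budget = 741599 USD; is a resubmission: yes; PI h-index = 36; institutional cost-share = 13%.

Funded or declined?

Declined

Atomic conditions:
  NOT early-career PI: no → true
  institution type ∈ {PUI, R2, national-lab}: national-lab is in the set → true
  support letters ≥ 3: 3 ≥ 3 is true
  IRB approval obtained: yes → true
  requested budget ≥ 382246 USD: 741599 ≥ 382246 is true
  institutional cost-share ≥ 8%: 13 ≥ 8 is true
  years since PhD > 2 years: 31 > 2 is true
  PI h-index ≥ 17: 36 ≥ 17 is true
  institution type = national-lab: national-lab == national-lab is true
  program area ∈ {chem, cs, physics}: chem is in the set → true
  is a resubmission: yes → true
  project duration ≥ 16 months: 10 ≥ 16 is false
  mean reviewer score ≤ 4.3: 2.4 ≤ 4.3 is true
  institution type ∈ {PUI, R2, industry}: national-lab is not in the set → false
  support letters ≤ 2: 3 ≤ 2 is false
  early-career PI: no → false
  support letters > 6: 3 > 6 is false
  NOT IRB approval obtained: yes → false
Combine:
[1.1.1.1] true AND true = true
[1.1.1] NOT true = false
[1.1.2.1] true AND true = true
[1.1.2] NOT true = false
[1.1.3] true OR true OR true = true
[1.1] false OR false OR true = true
[1.2.1.1.1] true AND true = true
[1.2.1.1.2] true AND true = true
[1.2.1.1] true → true = true
[1.2.1] NOT true = false
[1.2.2.1] exactly-one(false, true) = true
[1.2.2.2] false OR false = false
[1.2.2] true AND false = false
[1.2] false AND false = false
[1] true → false = false
[2] exactly-one(false, false, false) = false
[root] false AND false = false
Overall: false → declined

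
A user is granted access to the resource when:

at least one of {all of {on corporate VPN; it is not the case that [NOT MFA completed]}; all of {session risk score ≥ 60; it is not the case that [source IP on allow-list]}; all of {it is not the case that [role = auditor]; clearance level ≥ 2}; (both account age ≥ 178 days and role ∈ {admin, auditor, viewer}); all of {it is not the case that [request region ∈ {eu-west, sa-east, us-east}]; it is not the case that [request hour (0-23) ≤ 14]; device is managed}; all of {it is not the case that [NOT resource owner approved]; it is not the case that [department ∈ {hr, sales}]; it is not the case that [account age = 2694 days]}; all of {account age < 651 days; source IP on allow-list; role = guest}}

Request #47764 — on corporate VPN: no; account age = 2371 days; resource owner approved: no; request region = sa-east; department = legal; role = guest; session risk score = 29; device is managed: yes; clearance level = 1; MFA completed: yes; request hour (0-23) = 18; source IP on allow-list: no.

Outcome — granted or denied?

Denied

Atomic conditions:
  on corporate VPN: no → false
  NOT MFA completed: yes → false
  session risk score ≥ 60: 29 ≥ 60 is false
  source IP on allow-list: no → false
  role = auditor: guest == auditor is false
  clearance level ≥ 2: 1 ≥ 2 is false
  account age ≥ 178 days: 2371 ≥ 178 is true
  role ∈ {admin, auditor, viewer}: guest is not in the set → false
  request region ∈ {eu-west, sa-east, us-east}: sa-east is in the set → true
  request hour (0-23) ≤ 14: 18 ≤ 14 is false
  device is managed: yes → true
  NOT resource owner approved: no → true
  department ∈ {hr, sales}: legal is not in the set → false
  account age = 2694 days: 2371 == 2694 is false
  account age < 651 days: 2371 < 651 is false
  role = guest: guest == guest is true
Combine:
[1.2] NOT false = true
[1] false AND true = false
[2.2] NOT false = true
[2] false AND true = false
[3.1] NOT false = true
[3] true AND false = false
[4] true AND false = false
[5.1] NOT true = false
[5.2] NOT false = true
[5] false AND true AND true = false
[6.1] NOT true = false
[6.2] NOT false = true
[6.3] NOT false = true
[6] false AND true AND true = false
[7] false AND false AND true = false
[root] false OR false OR false OR false OR false OR false OR false = false
Overall: false → denied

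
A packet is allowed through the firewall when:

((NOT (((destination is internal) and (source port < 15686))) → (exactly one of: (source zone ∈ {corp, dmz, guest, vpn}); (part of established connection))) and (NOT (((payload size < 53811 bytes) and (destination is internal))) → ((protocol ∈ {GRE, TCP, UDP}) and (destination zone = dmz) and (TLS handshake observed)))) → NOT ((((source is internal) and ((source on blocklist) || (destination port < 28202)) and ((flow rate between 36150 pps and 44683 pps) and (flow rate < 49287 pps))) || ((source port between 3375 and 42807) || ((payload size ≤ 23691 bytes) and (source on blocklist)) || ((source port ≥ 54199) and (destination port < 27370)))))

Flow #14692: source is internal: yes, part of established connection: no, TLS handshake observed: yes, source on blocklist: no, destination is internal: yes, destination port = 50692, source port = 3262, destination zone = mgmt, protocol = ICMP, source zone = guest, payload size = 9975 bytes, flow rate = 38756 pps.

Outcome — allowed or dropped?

Allowed

Atomic conditions:
  destination is internal: yes → true
  source port < 15686: 3262 < 15686 is true
  source zone ∈ {corp, dmz, guest, vpn}: guest is in the set → true
  part of established connection: no → false
  payload size < 53811 bytes: 9975 < 53811 is true
  protocol ∈ {GRE, TCP, UDP}: ICMP is not in the set → false
  destination zone = dmz: mgmt == dmz is false
  TLS handshake observed: yes → true
  source is internal: yes → true
  source on blocklist: no → false
  destination port < 28202: 50692 < 28202 is false
  flow rate between 36150 pps and 44683 pps: 38756 in [36150, 44683] is true
  flow rate < 49287 pps: 38756 < 49287 is true
  source port between 3375 and 42807: 3262 in [3375, 42807] is false
  payload size ≤ 23691 bytes: 9975 ≤ 23691 is true
  source port ≥ 54199: 3262 ≥ 54199 is false
  destination port < 27370: 50692 < 27370 is false
Combine:
[1.1.1.1] true AND true = true
[1.1.1] NOT true = false
[1.1.2] exactly-one(true, false) = true
[1.1] false → true (antecedent false ⇒ implication holds) = true
[1.2.1.1] true AND true = true
[1.2.1] NOT true = false
[1.2.2] false AND false AND true = false
[1.2] false → false (antecedent false ⇒ implication holds) = true
[1] true AND true = true
[2.1.1.2] false OR false = false
[2.1.1.3] true AND true = true
[2.1.1] true AND false AND true = false
[2.1.2.2] true AND false = false
[2.1.2.3] false AND false = false
[2.1.2] false OR false OR false = false
[2.1] false OR false = false
[2] NOT false = true
[root] true → true = true
Overall: true → allowed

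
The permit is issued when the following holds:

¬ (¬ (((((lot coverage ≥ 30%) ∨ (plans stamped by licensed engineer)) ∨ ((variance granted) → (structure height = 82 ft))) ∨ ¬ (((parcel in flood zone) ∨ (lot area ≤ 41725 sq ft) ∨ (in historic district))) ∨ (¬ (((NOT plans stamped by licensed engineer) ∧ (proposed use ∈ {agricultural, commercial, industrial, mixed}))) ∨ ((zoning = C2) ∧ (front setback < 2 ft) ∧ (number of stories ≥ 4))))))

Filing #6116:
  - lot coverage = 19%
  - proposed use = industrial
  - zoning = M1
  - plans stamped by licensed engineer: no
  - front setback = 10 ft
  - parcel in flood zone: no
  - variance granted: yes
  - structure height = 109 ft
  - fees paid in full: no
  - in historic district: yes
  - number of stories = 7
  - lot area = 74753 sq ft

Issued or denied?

Atomic conditions:
  lot coverage ≥ 30%: 19 ≥ 30 is false
  plans stamped by licensed engineer: no → false
  variance granted: yes → true
  structure height = 82 ft: 109 == 82 is false
  parcel in flood zone: no → false
  lot area ≤ 41725 sq ft: 74753 ≤ 41725 is false
  in historic district: yes → true
  NOT plans stamped by licensed engineer: no → true
  proposed use ∈ {agricultural, commercial, industrial, mixed}: industrial is in the set → true
  zoning = C2: M1 == C2 is false
  front setback < 2 ft: 10 < 2 is false
  number of stories ≥ 4: 7 ≥ 4 is true
Combine:
[1.1.1.1] false OR false = false
[1.1.1.2] true → false = false
[1.1.1] false OR false = false
[1.1.2.1] false OR false OR true = true
[1.1.2] NOT true = false
[1.1.3.1.1] true AND true = true
[1.1.3.1] NOT true = false
[1.1.3.2] false AND false AND true = false
[1.1.3] false OR false = false
[1.1] false OR false OR false = false
[1] NOT false = true
[root] NOT true = false
Overall: false → denied

Denied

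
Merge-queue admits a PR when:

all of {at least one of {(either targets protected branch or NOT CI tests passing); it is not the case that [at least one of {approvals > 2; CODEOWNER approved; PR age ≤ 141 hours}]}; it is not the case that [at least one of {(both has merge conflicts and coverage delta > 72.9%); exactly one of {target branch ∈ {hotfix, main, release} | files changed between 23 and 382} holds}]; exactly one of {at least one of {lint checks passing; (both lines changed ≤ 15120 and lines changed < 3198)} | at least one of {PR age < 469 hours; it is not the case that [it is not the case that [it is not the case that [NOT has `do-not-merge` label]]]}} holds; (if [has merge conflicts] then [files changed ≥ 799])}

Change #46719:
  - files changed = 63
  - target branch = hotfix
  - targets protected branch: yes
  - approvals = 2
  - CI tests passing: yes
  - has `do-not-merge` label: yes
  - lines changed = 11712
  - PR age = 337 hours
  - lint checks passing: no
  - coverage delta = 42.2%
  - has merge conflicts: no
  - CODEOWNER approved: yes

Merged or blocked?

Atomic conditions:
  targets protected branch: yes → true
  NOT CI tests passing: yes → false
  approvals > 2: 2 > 2 is false
  CODEOWNER approved: yes → true
  PR age ≤ 141 hours: 337 ≤ 141 is false
  has merge conflicts: no → false
  coverage delta > 72.9%: 42.2 > 72.9 is false
  target branch ∈ {hotfix, main, release}: hotfix is in the set → true
  files changed between 23 and 382: 63 in [23, 382] is true
  lint checks passing: no → false
  lines changed ≤ 15120: 11712 ≤ 15120 is true
  lines changed < 3198: 11712 < 3198 is false
  PR age < 469 hours: 337 < 469 is true
  NOT has `do-not-merge` label: yes → false
  files changed ≥ 799: 63 ≥ 799 is false
Combine:
[1.1] true OR false = true
[1.2.1] false OR true OR false = true
[1.2] NOT true = false
[1] true OR false = true
[2.1.1] false AND false = false
[2.1.2] exactly-one(true, true) = false
[2.1] false OR false = false
[2] NOT false = true
[3.1.2] true AND false = false
[3.1] false OR false = false
[3.2.2.1.1] NOT false = true
[3.2.2.1] NOT true = false
[3.2.2] NOT false = true
[3.2] true OR true = true
[3] exactly-one(false, true) = true
[4] false → false (antecedent false ⇒ implication holds) = true
[root] true AND true AND true AND true = true
Overall: true → merged

Merged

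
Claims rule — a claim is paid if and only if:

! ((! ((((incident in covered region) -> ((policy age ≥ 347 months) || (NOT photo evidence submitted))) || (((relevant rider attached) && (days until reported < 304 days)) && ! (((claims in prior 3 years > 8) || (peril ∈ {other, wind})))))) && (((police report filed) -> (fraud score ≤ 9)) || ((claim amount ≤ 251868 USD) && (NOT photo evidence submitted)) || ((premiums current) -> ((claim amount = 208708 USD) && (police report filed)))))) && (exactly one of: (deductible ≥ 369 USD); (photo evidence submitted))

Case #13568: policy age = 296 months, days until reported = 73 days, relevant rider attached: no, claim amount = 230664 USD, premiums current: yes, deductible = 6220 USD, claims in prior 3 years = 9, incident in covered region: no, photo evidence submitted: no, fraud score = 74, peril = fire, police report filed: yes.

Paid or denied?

Atomic conditions:
  incident in covered region: no → false
  policy age ≥ 347 months: 296 ≥ 347 is false
  NOT photo evidence submitted: no → true
  relevant rider attached: no → false
  days until reported < 304 days: 73 < 304 is true
  claims in prior 3 years > 8: 9 > 8 is true
  peril ∈ {other, wind}: fire is not in the set → false
  police report filed: yes → true
  fraud score ≤ 9: 74 ≤ 9 is false
  claim amount ≤ 251868 USD: 230664 ≤ 251868 is true
  premiums current: yes → true
  claim amount = 208708 USD: 230664 == 208708 is false
  deductible ≥ 369 USD: 6220 ≥ 369 is true
  photo evidence submitted: no → false
Combine:
[1.1.1.1.1.2] false OR true = true
[1.1.1.1.1] false → true (antecedent false ⇒ implication holds) = true
[1.1.1.1.2.1] false AND true = false
[1.1.1.1.2.2.1] true OR false = true
[1.1.1.1.2.2] NOT true = false
[1.1.1.1.2] false AND false = false
[1.1.1.1] true OR false = true
[1.1.1] NOT true = false
[1.1.2.1] true → false = false
[1.1.2.2] true AND true = true
[1.1.2.3.2] false AND true = false
[1.1.2.3] true → false = false
[1.1.2] false OR true OR false = true
[1.1] false AND true = false
[1] NOT false = true
[2] exactly-one(true, false) = true
[root] true AND true = true
Overall: true → paid

Paid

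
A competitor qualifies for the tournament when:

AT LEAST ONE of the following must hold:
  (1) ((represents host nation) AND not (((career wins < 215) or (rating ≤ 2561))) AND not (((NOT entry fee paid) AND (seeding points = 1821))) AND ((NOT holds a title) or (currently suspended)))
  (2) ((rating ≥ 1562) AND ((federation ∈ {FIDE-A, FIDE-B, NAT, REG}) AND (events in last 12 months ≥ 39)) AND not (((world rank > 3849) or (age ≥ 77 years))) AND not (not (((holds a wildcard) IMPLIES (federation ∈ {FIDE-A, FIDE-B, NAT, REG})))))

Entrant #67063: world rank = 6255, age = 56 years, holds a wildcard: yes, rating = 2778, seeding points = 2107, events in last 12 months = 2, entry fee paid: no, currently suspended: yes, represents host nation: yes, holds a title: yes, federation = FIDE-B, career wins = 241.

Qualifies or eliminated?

Atomic conditions:
  represents host nation: yes → true
  career wins < 215: 241 < 215 is false
  rating ≤ 2561: 2778 ≤ 2561 is false
  NOT entry fee paid: no → true
  seeding points = 1821: 2107 == 1821 is false
  NOT holds a title: yes → false
  currently suspended: yes → true
  rating ≥ 1562: 2778 ≥ 1562 is true
  federation ∈ {FIDE-A, FIDE-B, NAT, REG}: FIDE-B is in the set → true
  events in last 12 months ≥ 39: 2 ≥ 39 is false
  world rank > 3849: 6255 > 3849 is true
  age ≥ 77 years: 56 ≥ 77 is false
  holds a wildcard: yes → true
Combine:
[1.2.1] false OR false = false
[1.2] NOT false = true
[1.3.1] true AND false = false
[1.3] NOT false = true
[1.4] false OR true = true
[1] true AND true AND true AND true = true
[2.2] true AND false = false
[2.3.1] true OR false = true
[2.3] NOT true = false
[2.4.1.1] true → true = true
[2.4.1] NOT true = false
[2.4] NOT false = true
[2] true AND false AND false AND true = false
[root] true OR false = true
Overall: true → qualifies

Qualifies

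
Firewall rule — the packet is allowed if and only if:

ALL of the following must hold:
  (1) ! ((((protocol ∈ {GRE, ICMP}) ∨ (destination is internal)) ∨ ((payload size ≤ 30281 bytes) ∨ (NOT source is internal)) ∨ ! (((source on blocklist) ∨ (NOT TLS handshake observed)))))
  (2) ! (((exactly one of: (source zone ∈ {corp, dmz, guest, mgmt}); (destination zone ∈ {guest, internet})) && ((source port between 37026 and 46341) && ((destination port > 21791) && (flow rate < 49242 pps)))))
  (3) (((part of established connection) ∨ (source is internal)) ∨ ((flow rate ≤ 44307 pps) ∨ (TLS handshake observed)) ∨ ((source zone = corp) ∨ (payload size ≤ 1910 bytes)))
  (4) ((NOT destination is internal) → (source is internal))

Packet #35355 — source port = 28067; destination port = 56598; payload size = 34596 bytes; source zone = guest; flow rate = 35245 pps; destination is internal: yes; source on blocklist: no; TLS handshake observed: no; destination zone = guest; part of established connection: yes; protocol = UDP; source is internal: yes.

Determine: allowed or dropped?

Dropped

Atomic conditions:
  protocol ∈ {GRE, ICMP}: UDP is not in the set → false
  destination is internal: yes → true
  payload size ≤ 30281 bytes: 34596 ≤ 30281 is false
  NOT source is internal: yes → false
  source on blocklist: no → false
  NOT TLS handshake observed: no → true
  source zone ∈ {corp, dmz, guest, mgmt}: guest is in the set → true
  destination zone ∈ {guest, internet}: guest is in the set → true
  source port between 37026 and 46341: 28067 in [37026, 46341] is false
  destination port > 21791: 56598 > 21791 is true
  flow rate < 49242 pps: 35245 < 49242 is true
  part of established connection: yes → true
  source is internal: yes → true
  flow rate ≤ 44307 pps: 35245 ≤ 44307 is true
  TLS handshake observed: no → false
  source zone = corp: guest == corp is false
  payload size ≤ 1910 bytes: 34596 ≤ 1910 is false
  NOT destination is internal: yes → false
Combine:
[1.1.1] false OR true = true
[1.1.2] false OR false = false
[1.1.3.1] false OR true = true
[1.1.3] NOT true = false
[1.1] true OR false OR false = true
[1] NOT true = false
[2.1.1] exactly-one(true, true) = false
[2.1.2.2] true AND true = true
[2.1.2] false AND true = false
[2.1] false AND false = false
[2] NOT false = true
[3.1] true OR true = true
[3.2] true OR false = true
[3.3] false OR false = false
[3] true OR true OR false = true
[4] false → true (antecedent false ⇒ implication holds) = true
[root] false AND true AND true AND true = false
Overall: false → dropped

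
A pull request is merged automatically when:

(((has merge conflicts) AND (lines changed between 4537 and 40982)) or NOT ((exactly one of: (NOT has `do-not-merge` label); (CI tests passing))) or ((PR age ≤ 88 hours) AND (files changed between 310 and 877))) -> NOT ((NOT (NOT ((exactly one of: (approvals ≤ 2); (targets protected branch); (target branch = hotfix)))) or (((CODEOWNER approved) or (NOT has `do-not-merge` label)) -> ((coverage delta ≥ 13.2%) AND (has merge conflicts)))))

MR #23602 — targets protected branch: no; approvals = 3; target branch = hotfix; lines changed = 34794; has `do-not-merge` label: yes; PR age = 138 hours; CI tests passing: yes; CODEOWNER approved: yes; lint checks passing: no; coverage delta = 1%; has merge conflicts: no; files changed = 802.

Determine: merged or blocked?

Atomic conditions:
  has merge conflicts: no → false
  lines changed between 4537 and 40982: 34794 in [4537, 40982] is true
  NOT has `do-not-merge` label: yes → false
  CI tests passing: yes → true
  PR age ≤ 88 hours: 138 ≤ 88 is false
  files changed between 310 and 877: 802 in [310, 877] is true
  approvals ≤ 2: 3 ≤ 2 is false
  targets protected branch: no → false
  target branch = hotfix: hotfix == hotfix is true
  CODEOWNER approved: yes → true
  coverage delta ≥ 13.2%: 1 ≥ 13.2 is false
Combine:
[1.1] false AND true = false
[1.2.1] exactly-one(false, true) = true
[1.2] NOT true = false
[1.3] false AND true = false
[1] false OR false OR false = false
[2.1.1.1.1] exactly-one(false, false, true) = true
[2.1.1.1] NOT true = false
[2.1.1] NOT false = true
[2.1.2.1] true OR false = true
[2.1.2.2] false AND false = false
[2.1.2] true → false = false
[2.1] true OR false = true
[2] NOT true = false
[root] false → false (antecedent false ⇒ implication holds) = true
Overall: true → merged

Merged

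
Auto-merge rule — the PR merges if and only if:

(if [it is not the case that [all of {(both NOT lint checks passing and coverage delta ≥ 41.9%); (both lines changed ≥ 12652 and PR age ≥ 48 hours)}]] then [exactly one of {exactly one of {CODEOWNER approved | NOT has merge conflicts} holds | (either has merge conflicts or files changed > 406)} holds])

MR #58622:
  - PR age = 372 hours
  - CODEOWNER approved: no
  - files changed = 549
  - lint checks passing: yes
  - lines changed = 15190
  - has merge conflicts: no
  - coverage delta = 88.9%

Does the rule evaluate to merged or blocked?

Atomic conditions:
  NOT lint checks passing: yes → false
  coverage delta ≥ 41.9%: 88.9 ≥ 41.9 is true
  lines changed ≥ 12652: 15190 ≥ 12652 is true
  PR age ≥ 48 hours: 372 ≥ 48 is true
  CODEOWNER approved: no → false
  NOT has merge conflicts: no → true
  has merge conflicts: no → false
  files changed > 406: 549 > 406 is true
Combine:
[1.1.1] false AND true = false
[1.1.2] true AND true = true
[1.1] false AND true = false
[1] NOT false = true
[2.1] exactly-one(false, true) = true
[2.2] false OR true = true
[2] exactly-one(true, true) = false
[root] true → false = false
Overall: false → blocked

Blocked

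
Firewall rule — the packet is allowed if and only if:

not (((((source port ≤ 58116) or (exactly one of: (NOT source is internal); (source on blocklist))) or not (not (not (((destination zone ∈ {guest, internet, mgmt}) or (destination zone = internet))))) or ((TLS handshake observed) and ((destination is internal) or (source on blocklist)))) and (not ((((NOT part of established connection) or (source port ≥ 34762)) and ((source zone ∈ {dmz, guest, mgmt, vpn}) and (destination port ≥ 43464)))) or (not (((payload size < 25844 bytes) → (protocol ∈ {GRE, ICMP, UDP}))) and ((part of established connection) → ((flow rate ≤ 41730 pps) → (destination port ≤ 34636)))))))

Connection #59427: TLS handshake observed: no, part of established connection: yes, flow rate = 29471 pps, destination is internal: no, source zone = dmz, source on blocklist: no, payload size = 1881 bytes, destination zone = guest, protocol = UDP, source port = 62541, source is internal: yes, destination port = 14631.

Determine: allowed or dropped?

Atomic conditions:
  source port ≤ 58116: 62541 ≤ 58116 is false
  NOT source is internal: yes → false
  source on blocklist: no → false
  destination zone ∈ {guest, internet, mgmt}: guest is in the set → true
  destination zone = internet: guest == internet is false
  TLS handshake observed: no → false
  destination is internal: no → false
  NOT part of established connection: yes → false
  source port ≥ 34762: 62541 ≥ 34762 is true
  source zone ∈ {dmz, guest, mgmt, vpn}: dmz is in the set → true
  destination port ≥ 43464: 14631 ≥ 43464 is false
  payload size < 25844 bytes: 1881 < 25844 is true
  protocol ∈ {GRE, ICMP, UDP}: UDP is in the set → true
  part of established connection: yes → true
  flow rate ≤ 41730 pps: 29471 ≤ 41730 is true
  destination port ≤ 34636: 14631 ≤ 34636 is true
Combine:
[1.1.1.2] exactly-one(false, false) = false
[1.1.1] false OR false = false
[1.1.2.1.1.1] true OR false = true
[1.1.2.1.1] NOT true = false
[1.1.2.1] NOT false = true
[1.1.2] NOT true = false
[1.1.3.2] false OR false = false
[1.1.3] false AND false = false
[1.1] false OR false OR false = false
[1.2.1.1.1] false OR true = true
[1.2.1.1.2] true AND false = false
[1.2.1.1] true AND false = false
[1.2.1] NOT false = true
[1.2.2.1.1] true → true = true
[1.2.2.1] NOT true = false
[1.2.2.2.2] true → true = true
[1.2.2.2] true → true = true
[1.2.2] false AND true = false
[1.2] true OR false = true
[1] false AND true = false
[root] NOT false = true
Overall: true → allowed

Allowed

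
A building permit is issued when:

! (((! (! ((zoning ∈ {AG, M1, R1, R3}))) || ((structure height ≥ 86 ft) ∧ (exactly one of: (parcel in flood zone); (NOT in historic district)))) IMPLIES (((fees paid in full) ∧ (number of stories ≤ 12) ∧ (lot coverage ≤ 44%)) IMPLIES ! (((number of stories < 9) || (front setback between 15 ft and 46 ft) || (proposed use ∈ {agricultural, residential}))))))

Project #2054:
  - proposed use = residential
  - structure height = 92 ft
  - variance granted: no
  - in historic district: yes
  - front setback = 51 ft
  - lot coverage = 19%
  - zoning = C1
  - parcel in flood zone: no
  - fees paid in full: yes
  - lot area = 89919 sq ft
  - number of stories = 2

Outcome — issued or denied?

Denied

Atomic conditions:
  zoning ∈ {AG, M1, R1, R3}: C1 is not in the set → false
  structure height ≥ 86 ft: 92 ≥ 86 is true
  parcel in flood zone: no → false
  NOT in historic district: yes → false
  fees paid in full: yes → true
  number of stories ≤ 12: 2 ≤ 12 is true
  lot coverage ≤ 44%: 19 ≤ 44 is true
  number of stories < 9: 2 < 9 is true
  front setback between 15 ft and 46 ft: 51 in [15, 46] is false
  proposed use ∈ {agricultural, residential}: residential is in the set → true
Combine:
[1.1.1.1] NOT false = true
[1.1.1] NOT true = false
[1.1.2.2] exactly-one(false, false) = false
[1.1.2] true AND false = false
[1.1] false OR false = false
[1.2.1] true AND true AND true = true
[1.2.2.1] true OR false OR true = true
[1.2.2] NOT true = false
[1.2] true → false = false
[1] false → false (antecedent false ⇒ implication holds) = true
[root] NOT true = false
Overall: false → denied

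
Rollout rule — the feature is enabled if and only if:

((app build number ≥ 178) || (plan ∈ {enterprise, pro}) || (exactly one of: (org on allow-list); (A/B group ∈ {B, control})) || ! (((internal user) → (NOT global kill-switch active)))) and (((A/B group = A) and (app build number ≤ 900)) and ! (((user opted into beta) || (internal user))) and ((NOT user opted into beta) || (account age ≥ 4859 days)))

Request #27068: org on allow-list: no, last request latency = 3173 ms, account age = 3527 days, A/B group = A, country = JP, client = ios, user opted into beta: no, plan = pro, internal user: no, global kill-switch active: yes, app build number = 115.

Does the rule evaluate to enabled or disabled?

Enabled

Atomic conditions:
  app build number ≥ 178: 115 ≥ 178 is false
  plan ∈ {enterprise, pro}: pro is in the set → true
  org on allow-list: no → false
  A/B group ∈ {B, control}: A is not in the set → false
  internal user: no → false
  NOT global kill-switch active: yes → false
  A/B group = A: A == A is true
  app build number ≤ 900: 115 ≤ 900 is true
  user opted into beta: no → false
  NOT user opted into beta: no → true
  account age ≥ 4859 days: 3527 ≥ 4859 is false
Combine:
[1.3] exactly-one(false, false) = false
[1.4.1] false → false (antecedent false ⇒ implication holds) = true
[1.4] NOT true = false
[1] false OR true OR false OR false = true
[2.1] true AND true = true
[2.2.1] false OR false = false
[2.2] NOT false = true
[2.3] true OR false = true
[2] true AND true AND true = true
[root] true AND true = true
Overall: true → enabled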